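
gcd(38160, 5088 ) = 2544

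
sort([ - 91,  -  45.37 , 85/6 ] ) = [ -91, - 45.37,85/6]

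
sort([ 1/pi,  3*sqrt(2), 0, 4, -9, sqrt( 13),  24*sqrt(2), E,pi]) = [-9, 0, 1/pi, E, pi, sqrt( 13), 4,  3*sqrt(2), 24*sqrt( 2)]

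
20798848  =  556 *37408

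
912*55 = 50160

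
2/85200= 1/42600=0.00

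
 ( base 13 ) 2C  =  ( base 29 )19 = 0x26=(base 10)38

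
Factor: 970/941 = 2^1 * 5^1*97^1*941^( - 1) 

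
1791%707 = 377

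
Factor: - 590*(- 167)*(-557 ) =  - 54881210 = - 2^1*5^1*59^1*167^1*557^1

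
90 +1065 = 1155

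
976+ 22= 998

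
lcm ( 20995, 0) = 0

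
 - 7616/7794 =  - 1 + 89/3897 =- 0.98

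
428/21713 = 428/21713 = 0.02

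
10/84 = 5/42 = 0.12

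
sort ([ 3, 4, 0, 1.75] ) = [0, 1.75  ,  3, 4]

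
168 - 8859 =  - 8691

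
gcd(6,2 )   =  2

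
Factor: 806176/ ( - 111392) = - 7^1*59^( - 1 )*61^1 =- 427/59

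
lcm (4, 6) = 12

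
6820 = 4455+2365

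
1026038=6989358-5963320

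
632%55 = 27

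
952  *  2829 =2693208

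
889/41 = 21+28/41 = 21.68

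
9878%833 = 715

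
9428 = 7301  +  2127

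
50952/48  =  1061 + 1/2 = 1061.50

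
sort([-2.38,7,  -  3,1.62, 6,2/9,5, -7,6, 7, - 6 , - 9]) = [-9, - 7,  -  6, - 3, - 2.38,2/9, 1.62,5, 6 , 6,7,  7] 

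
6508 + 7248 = 13756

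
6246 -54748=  - 48502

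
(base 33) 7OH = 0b10000011110000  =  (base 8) 20360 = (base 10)8432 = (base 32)87G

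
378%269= 109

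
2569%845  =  34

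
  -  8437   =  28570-37007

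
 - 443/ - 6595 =443/6595=0.07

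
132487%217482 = 132487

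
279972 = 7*39996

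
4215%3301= 914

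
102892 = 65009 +37883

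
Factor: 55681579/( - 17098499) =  - 11^( - 1)*17^1*19^( - 1)*23^( - 1 )*229^1*3557^( - 1)*14303^1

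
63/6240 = 21/2080  =  0.01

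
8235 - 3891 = 4344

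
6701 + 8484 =15185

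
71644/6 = 11940+2/3 = 11940.67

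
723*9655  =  6980565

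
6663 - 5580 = 1083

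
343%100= 43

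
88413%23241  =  18690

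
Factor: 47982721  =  17^1*2822513^1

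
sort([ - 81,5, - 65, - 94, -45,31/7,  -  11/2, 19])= [-94,-81, - 65, - 45, - 11/2,31/7,5, 19]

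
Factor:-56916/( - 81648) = 527/756 =2^( - 2)*3^( - 3)*7^( - 1)*17^1*31^1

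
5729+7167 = 12896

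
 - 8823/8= -1103 + 1/8 = - 1102.88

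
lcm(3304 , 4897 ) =274232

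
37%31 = 6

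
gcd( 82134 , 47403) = 9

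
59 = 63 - 4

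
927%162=117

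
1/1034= 1/1034 = 0.00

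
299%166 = 133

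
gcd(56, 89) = 1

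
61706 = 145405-83699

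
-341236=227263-568499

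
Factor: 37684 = 2^2 * 9421^1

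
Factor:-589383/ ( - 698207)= 3^3*17^(  -  1)*67^( - 1 )*83^1 *263^1 * 613^ ( - 1) 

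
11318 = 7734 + 3584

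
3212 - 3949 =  -737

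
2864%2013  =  851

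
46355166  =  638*72657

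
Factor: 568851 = 3^1 * 189617^1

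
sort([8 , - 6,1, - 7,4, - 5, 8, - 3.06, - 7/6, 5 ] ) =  [ - 7, - 6, - 5, - 3.06, - 7/6, 1,4 , 5, 8, 8]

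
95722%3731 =2447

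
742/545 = 742/545 = 1.36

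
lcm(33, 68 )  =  2244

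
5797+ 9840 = 15637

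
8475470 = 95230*89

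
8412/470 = 17  +  211/235 = 17.90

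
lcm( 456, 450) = 34200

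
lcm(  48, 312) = 624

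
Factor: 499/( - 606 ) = - 2^( - 1 ) *3^( - 1 ) * 101^(-1 ) * 499^1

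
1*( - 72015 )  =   - 72015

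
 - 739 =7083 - 7822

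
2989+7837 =10826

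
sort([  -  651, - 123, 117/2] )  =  [ - 651, - 123,117/2 ] 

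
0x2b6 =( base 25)12j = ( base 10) 694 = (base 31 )MC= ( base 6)3114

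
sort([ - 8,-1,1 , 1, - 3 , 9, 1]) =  [- 8,-3, - 1, 1, 1, 1, 9 ] 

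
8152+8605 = 16757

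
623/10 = 623/10 = 62.30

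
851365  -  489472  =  361893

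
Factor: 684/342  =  2 = 2^1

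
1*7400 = 7400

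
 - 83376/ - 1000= 10422/125=83.38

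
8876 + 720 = 9596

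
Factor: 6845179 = 11^1*307^1*2027^1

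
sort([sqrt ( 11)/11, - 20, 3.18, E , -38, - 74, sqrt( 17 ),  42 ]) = [ - 74,  -  38, - 20 , sqrt( 11 ) /11, E, 3.18, sqrt(17), 42]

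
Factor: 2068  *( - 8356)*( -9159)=158269425072 = 2^4 * 3^1 *11^1  *43^1*47^1 * 71^1 * 2089^1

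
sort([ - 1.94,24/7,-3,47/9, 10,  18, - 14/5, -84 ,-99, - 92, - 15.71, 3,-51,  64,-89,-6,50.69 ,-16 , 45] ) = [ -99,-92,-89, - 84,-51, - 16,- 15.71, -6 ,-3  , - 14/5,-1.94,  3,24/7  ,  47/9,10,  18,  45,  50.69,64]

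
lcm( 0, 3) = 0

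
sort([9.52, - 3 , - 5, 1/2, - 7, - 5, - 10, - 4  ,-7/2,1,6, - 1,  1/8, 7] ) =[ -10,-7, - 5, - 5, - 4,  -  7/2,-3, - 1,1/8,1/2 , 1,6, 7, 9.52]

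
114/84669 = 38/28223 = 0.00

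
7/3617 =7/3617=0.00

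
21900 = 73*300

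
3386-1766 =1620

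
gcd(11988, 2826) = 18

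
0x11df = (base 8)10737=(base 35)3pp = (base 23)8EL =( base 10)4575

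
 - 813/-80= 813/80 = 10.16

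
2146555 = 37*58015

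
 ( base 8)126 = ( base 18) 4e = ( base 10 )86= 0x56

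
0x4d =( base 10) 77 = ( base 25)32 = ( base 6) 205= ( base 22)3B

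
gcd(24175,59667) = 1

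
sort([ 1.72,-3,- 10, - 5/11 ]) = [ - 10,-3, - 5/11, 1.72]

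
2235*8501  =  18999735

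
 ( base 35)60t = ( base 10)7379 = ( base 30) 85t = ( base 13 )3488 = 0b1110011010011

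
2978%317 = 125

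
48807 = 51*957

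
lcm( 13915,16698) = 83490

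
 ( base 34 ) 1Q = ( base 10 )60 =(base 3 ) 2020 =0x3C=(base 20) 30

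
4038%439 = 87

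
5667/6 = 1889/2 = 944.50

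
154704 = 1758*88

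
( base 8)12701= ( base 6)41441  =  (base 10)5569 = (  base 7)22144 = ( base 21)CD4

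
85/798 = 85/798 = 0.11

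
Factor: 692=2^2*173^1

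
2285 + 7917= 10202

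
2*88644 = 177288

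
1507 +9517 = 11024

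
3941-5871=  - 1930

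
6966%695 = 16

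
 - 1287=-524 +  - 763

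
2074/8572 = 1037/4286 = 0.24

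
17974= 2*8987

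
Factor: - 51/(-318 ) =2^( - 1 )*17^1* 53^(-1 ) = 17/106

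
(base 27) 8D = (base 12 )171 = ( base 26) 8l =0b11100101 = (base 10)229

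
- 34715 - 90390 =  - 125105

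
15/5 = 3 =3.00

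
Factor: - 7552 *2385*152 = -2^10*3^2*5^1*19^1 * 53^1*59^1 = - 2737751040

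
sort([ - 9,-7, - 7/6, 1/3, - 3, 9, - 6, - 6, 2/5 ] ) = [ - 9, - 7, - 6, - 6 , - 3, - 7/6,1/3, 2/5, 9]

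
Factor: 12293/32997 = 19/51 = 3^( - 1)*17^( - 1)*19^1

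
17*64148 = 1090516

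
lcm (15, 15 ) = 15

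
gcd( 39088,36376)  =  8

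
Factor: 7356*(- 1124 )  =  -8268144 = -2^4*3^1*281^1*613^1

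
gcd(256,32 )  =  32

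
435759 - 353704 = 82055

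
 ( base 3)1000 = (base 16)1b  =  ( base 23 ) 14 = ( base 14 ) 1d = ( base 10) 27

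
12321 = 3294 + 9027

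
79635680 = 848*93910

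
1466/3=1466/3=488.67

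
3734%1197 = 143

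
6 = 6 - 0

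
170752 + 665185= 835937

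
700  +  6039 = 6739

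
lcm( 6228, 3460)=31140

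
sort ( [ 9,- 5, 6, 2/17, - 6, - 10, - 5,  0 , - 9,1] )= [-10 , - 9, - 6, - 5, - 5,  0 , 2/17,1,6,9] 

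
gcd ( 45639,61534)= 11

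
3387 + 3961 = 7348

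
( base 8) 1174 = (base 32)js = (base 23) 14F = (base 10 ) 636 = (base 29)LR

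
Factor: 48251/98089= 7^1*47^( - 1 ) *61^1*113^1*2087^( - 1 ) 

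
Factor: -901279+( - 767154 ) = -1668433 = - 13^1 * 128341^1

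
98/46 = 2 + 3/23=2.13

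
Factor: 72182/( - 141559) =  - 386/757=- 2^1*193^1*757^ ( - 1 )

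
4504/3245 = 4504/3245 = 1.39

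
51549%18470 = 14609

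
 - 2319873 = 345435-2665308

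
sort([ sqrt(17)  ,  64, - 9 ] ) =[  -  9, sqrt(17 ),64]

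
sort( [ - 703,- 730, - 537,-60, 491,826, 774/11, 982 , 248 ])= [ - 730, - 703, -537, - 60, 774/11 , 248, 491, 826, 982 ]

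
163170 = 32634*5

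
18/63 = 2/7 = 0.29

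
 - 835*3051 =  - 2547585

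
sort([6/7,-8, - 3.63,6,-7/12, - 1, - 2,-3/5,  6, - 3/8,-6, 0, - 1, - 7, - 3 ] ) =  [ - 8, - 7, - 6, - 3.63, - 3, - 2, - 1, - 1, - 3/5, -7/12,  -  3/8, 0,6/7,6, 6 ]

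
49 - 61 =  - 12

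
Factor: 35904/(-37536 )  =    -  2^1 * 11^1*23^(-1)= - 22/23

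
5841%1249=845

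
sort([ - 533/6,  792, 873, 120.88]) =[  -  533/6, 120.88,792,873]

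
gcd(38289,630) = 3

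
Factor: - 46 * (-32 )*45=66240 = 2^6*3^2 * 5^1*23^1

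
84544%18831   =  9220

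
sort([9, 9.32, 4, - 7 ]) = [ - 7,  4 , 9, 9.32] 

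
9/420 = 3/140 = 0.02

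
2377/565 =2377/565 =4.21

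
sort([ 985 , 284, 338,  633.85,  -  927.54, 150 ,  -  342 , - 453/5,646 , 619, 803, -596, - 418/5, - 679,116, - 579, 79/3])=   [ - 927.54,-679,-596,-579, - 342, - 453/5,-418/5,79/3, 116, 150, 284, 338, 619, 633.85,646, 803,985 ] 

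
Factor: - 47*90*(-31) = 2^1*3^2*5^1*31^1*47^1 = 131130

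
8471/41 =206 + 25/41 = 206.61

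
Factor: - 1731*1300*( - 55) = 123766500 = 2^2 * 3^1 * 5^3*11^1*13^1*577^1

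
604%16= 12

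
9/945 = 1/105=0.01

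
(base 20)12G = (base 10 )456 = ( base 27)GO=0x1c8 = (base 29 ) fl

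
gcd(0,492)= 492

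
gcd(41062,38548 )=838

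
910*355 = 323050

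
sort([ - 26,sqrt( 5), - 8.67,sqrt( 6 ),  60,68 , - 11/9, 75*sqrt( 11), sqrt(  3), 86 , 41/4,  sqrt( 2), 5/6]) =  [ - 26,-8.67,-11/9, 5/6, sqrt(2), sqrt (3),sqrt(5),sqrt( 6), 41/4, 60, 68 , 86,75*sqrt (11)]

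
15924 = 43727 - 27803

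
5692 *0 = 0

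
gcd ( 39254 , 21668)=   2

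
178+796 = 974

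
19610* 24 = 470640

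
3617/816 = 3617/816 = 4.43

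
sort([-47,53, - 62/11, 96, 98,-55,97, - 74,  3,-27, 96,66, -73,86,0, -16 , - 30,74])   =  [ - 74 , - 73, - 55, - 47, - 30,-27,-16, - 62/11,  0,3, 53,66, 74,86,96,96,97, 98 ]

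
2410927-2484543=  - 73616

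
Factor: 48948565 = 5^1*9789713^1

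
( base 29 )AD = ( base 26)BH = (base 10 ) 303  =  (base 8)457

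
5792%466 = 200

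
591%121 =107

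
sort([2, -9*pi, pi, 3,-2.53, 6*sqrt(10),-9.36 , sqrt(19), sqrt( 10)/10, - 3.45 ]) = [ - 9*pi, -9.36, - 3.45,-2.53,sqrt(10)/10,2,3,pi , sqrt (19) , 6 * sqrt(  10)] 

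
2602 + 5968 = 8570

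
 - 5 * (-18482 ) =92410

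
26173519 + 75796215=101969734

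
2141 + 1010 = 3151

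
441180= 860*513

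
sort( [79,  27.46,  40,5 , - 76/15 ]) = [ - 76/15,5, 27.46, 40,79]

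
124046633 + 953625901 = 1077672534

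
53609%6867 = 5540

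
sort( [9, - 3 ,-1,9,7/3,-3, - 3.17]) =[ - 3.17 , - 3, - 3, -1, 7/3, 9, 9]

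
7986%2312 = 1050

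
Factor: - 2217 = -3^1* 739^1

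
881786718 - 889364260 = - 7577542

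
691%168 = 19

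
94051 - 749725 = -655674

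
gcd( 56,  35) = 7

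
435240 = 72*6045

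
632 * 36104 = 22817728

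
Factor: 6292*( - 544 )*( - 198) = 677723904 = 2^8*3^2*11^3*13^1 * 17^1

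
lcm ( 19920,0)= 0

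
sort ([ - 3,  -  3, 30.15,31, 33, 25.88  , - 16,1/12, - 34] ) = [ - 34, - 16, - 3, - 3,1/12, 25.88, 30.15, 31 , 33]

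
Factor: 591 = 3^1*197^1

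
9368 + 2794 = 12162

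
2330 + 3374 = 5704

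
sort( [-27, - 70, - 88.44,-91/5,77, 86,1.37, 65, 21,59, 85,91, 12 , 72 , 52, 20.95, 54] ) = [ - 88.44, - 70, - 27, - 91/5 , 1.37, 12, 20.95,  21 , 52, 54 , 59,65,72, 77,85,86, 91] 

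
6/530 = 3/265 = 0.01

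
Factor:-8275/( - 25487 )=5^2 * 7^( -1)*11^( - 1) = 25/77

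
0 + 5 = 5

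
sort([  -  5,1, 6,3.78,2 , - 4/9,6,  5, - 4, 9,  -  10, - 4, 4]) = [ - 10,-5,-4,  -  4, - 4/9, 1 , 2, 3.78, 4, 5,6,  6, 9]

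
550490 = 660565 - 110075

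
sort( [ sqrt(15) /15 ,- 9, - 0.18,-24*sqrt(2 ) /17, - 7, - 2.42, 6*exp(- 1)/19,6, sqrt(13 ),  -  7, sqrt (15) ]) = [- 9, - 7, - 7, - 2.42, - 24*sqrt(2)/17 , - 0.18, 6*exp( - 1)/19, sqrt(15) /15, sqrt( 13),sqrt( 15), 6]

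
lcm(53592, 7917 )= 696696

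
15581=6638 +8943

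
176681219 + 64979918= 241661137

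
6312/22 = 286 + 10/11 = 286.91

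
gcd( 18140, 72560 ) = 18140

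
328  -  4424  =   - 4096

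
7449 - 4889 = 2560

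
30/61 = 30/61 = 0.49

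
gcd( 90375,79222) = 1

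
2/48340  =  1/24170= 0.00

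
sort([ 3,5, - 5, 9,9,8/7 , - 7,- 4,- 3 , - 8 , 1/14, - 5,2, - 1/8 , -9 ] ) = [ - 9,-8 , - 7 , - 5,-5, - 4, - 3, - 1/8, 1/14,8/7, 2, 3 , 5,9,9 ]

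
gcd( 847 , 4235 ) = 847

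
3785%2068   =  1717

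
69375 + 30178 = 99553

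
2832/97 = 2832/97 = 29.20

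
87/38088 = 29/12696 =0.00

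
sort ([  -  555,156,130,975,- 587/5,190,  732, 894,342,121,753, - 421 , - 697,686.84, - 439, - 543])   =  [ - 697,-555, - 543, - 439, - 421, - 587/5,121,130,156,190, 342, 686.84,732,753,894,975 ] 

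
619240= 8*77405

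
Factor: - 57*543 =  - 3^2*19^1*181^1 = -30951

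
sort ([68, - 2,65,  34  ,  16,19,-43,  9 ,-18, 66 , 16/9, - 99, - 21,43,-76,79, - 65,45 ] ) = [ - 99, - 76,-65, - 43,  -  21 , - 18, - 2,16/9, 9,16,19 , 34,43, 45,65,66,68 , 79] 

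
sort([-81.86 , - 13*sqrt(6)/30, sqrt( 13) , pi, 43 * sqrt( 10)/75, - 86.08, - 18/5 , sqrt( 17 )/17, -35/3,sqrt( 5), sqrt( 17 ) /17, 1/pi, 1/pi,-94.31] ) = [ - 94.31, - 86.08, - 81.86 , - 35/3,  -  18/5,  -  13*sqrt( 6 ) /30,sqrt( 17 ) /17,sqrt( 17 )/17,1/pi, 1/pi , 43 * sqrt( 10 )/75,sqrt( 5 ), pi,sqrt(13)] 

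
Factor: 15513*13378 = 207532914 =2^1*3^1*5171^1*6689^1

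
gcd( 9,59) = 1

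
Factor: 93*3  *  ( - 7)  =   - 1953 = - 3^2*7^1 * 31^1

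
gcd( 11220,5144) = 4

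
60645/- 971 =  - 60645/971 = - 62.46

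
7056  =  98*72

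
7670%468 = 182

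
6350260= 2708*2345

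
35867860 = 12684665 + 23183195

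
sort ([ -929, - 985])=[  -  985, - 929]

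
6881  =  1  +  6880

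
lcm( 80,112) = 560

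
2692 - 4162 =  - 1470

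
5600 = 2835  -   -2765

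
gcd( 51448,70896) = 8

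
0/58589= 0 =0.00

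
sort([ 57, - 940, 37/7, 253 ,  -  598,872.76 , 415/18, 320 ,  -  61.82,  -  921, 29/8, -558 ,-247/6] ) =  [- 940,  -  921,- 598, - 558, - 61.82, - 247/6,29/8, 37/7, 415/18,57,253, 320, 872.76] 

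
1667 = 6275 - 4608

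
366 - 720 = - 354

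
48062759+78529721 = 126592480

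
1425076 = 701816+723260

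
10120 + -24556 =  - 14436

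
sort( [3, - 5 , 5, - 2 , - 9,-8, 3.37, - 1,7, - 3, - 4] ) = [ - 9, - 8 , - 5,-4, - 3, - 2, - 1,  3,  3.37, 5 , 7] 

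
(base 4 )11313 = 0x177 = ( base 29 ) CR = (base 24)ff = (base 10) 375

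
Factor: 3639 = 3^1*1213^1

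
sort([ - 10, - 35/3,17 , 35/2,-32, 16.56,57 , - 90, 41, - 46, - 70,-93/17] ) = [ - 90, - 70,-46, - 32 , - 35/3, - 10, - 93/17,16.56, 17,35/2 , 41,57]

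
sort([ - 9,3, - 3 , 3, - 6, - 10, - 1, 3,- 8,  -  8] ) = [-10,  -  9, - 8, - 8, - 6, - 3, - 1, 3, 3, 3]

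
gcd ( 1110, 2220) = 1110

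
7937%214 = 19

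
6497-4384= 2113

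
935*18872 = 17645320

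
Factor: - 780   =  -2^2*3^1*5^1 * 13^1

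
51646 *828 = 42762888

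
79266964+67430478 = 146697442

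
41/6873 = 41/6873 = 0.01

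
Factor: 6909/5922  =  2^( - 1 )*3^( -1 )*7^1 =7/6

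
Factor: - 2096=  - 2^4*131^1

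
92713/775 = 92713/775 = 119.63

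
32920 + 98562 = 131482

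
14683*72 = 1057176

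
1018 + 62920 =63938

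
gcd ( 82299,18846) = 3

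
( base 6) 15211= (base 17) 887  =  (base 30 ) 2LP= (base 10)2455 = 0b100110010111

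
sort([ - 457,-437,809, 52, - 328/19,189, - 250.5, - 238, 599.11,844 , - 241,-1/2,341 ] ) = [ - 457, - 437, - 250.5, - 241, - 238, - 328/19, - 1/2  ,  52, 189,341, 599.11, 809, 844 ] 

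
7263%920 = 823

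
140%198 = 140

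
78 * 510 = 39780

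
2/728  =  1/364 =0.00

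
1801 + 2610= 4411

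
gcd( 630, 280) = 70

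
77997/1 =77997 = 77997.00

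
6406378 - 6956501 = -550123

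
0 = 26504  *0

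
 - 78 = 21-99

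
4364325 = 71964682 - 67600357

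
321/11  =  29 +2/11= 29.18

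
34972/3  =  11657 + 1/3 = 11657.33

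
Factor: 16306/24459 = 2^1 * 3^( - 1) =2/3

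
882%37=31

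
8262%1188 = 1134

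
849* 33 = 28017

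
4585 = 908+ 3677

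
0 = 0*8504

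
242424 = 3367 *72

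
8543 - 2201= 6342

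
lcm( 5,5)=5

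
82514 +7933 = 90447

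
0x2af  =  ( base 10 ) 687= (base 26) 10b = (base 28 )OF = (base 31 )m5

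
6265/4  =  1566 + 1/4 = 1566.25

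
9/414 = 1/46 =0.02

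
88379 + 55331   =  143710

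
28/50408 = 7/12602= 0.00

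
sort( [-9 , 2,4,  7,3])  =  [-9, 2 , 3,4, 7 ]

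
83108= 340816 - 257708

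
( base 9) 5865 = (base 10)4352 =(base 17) F10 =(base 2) 1000100000000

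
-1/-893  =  1/893 = 0.00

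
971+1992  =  2963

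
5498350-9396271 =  - 3897921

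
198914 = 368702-169788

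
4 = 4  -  0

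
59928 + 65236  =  125164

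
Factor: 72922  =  2^1 * 19^2*101^1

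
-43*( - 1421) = 61103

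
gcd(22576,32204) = 332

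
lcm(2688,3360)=13440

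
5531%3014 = 2517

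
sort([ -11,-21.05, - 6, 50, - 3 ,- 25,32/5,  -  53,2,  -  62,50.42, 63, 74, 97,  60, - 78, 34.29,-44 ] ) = [ - 78, - 62, - 53,-44, - 25 ,  -  21.05, - 11, - 6 , - 3,  2,32/5, 34.29,  50, 50.42, 60,63, 74,97 ] 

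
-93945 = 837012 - 930957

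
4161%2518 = 1643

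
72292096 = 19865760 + 52426336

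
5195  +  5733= 10928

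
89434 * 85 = 7601890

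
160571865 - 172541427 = -11969562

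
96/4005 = 32/1335 = 0.02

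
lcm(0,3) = 0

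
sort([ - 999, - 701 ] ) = [- 999, - 701 ] 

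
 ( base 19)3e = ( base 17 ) 43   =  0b1000111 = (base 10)71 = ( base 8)107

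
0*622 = 0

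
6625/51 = 129 + 46/51 = 129.90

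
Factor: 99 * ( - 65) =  - 6435 = - 3^2* 5^1  *  11^1 * 13^1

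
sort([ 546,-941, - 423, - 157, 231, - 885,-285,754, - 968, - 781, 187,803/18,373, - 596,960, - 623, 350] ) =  [ - 968  , - 941, - 885, - 781, - 623, - 596, - 423, - 285, - 157,803/18,187,231, 350, 373, 546, 754, 960 ]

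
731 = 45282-44551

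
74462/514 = 144 + 223/257 = 144.87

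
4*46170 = 184680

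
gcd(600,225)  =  75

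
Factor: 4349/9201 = 3^( - 1)*3067^ ( - 1)*4349^1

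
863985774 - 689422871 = 174562903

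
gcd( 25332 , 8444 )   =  8444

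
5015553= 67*74859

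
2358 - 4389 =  - 2031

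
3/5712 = 1/1904 = 0.00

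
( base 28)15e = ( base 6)4202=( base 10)938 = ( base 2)1110101010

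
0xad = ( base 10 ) 173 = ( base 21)85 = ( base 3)20102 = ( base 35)4X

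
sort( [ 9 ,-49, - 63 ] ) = [ - 63, - 49, 9 ] 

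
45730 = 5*9146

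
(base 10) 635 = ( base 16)27b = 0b1001111011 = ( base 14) 335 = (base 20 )1bf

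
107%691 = 107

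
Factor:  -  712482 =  - 2^1*3^1*118747^1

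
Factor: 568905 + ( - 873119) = -304214 = - 2^1*37^1*4111^1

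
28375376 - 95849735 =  - 67474359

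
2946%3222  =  2946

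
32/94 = 16/47 = 0.34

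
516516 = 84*6149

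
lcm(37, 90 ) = 3330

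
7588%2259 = 811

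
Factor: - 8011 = - 8011^1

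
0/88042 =0 = 0.00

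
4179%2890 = 1289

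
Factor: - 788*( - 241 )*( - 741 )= - 2^2*3^1*13^1*19^1*197^1*241^1 = - 140721828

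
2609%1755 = 854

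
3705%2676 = 1029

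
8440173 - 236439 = 8203734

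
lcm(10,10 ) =10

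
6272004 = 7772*807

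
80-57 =23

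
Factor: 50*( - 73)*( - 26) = 94900 = 2^2*5^2*13^1*73^1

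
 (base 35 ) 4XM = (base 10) 6077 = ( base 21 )DG8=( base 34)58p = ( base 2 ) 1011110111101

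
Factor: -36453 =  - 3^1*29^1*419^1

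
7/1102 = 7/1102  =  0.01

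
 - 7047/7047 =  - 1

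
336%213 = 123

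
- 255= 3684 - 3939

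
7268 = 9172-1904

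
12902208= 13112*984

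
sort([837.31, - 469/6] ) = [ -469/6,837.31 ]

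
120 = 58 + 62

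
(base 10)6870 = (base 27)9bc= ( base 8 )15326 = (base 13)3186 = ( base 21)fc3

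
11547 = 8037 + 3510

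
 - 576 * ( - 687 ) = 395712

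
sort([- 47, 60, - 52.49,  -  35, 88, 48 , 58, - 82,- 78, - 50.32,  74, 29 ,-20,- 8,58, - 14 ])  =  [-82,  -  78, - 52.49,-50.32, - 47, - 35,  -  20, - 14, - 8,29,48,58, 58,60,74,88 ] 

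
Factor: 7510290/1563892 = 2^(-1)*3^1 * 5^1*11^( - 1 )*35543^( - 1 )*250343^1= 3755145/781946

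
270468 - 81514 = 188954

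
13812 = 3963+9849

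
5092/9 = 565 +7/9 = 565.78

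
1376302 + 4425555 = 5801857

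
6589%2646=1297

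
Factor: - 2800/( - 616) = 2^1 *5^2*11^( - 1)   =  50/11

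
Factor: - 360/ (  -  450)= 4/5 = 2^2 *5^( -1) 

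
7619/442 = 17 + 105/442  =  17.24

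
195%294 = 195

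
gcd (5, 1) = 1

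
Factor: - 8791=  - 59^1*149^1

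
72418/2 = 36209 = 36209.00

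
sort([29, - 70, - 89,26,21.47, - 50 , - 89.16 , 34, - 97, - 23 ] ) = [ - 97, - 89.16, - 89 ,-70, - 50, - 23, 21.47, 26,29,34]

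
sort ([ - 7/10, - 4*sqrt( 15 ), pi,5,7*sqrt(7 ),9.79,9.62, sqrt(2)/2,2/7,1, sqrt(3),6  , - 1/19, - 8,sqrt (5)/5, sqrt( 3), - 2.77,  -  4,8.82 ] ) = [ - 4*sqrt( 15 ), - 8,-4, - 2.77, - 7/10 , - 1/19, 2/7, sqrt( 5 ) /5  ,  sqrt(2 )/2,1,sqrt(3 ), sqrt(3 ),pi,5,6, 8.82,9.62,9.79,7*sqrt(7 )]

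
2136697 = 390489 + 1746208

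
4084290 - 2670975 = 1413315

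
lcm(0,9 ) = 0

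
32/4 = 8 = 8.00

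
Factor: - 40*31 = -1240=   - 2^3 * 5^1  *31^1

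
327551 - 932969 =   -  605418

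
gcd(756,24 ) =12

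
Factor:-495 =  - 3^2*5^1*11^1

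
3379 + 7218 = 10597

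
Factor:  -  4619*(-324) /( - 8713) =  - 2^2*3^4*31^1*149^1 *8713^( - 1)= - 1496556/8713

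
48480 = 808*60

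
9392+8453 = 17845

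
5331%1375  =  1206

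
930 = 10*93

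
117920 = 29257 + 88663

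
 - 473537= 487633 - 961170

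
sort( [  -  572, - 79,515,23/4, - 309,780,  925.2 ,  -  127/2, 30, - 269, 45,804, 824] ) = [  -  572, - 309, - 269 , - 79, - 127/2,  23/4 , 30,  45, 515,780,  804, 824, 925.2 ] 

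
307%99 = 10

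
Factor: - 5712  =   - 2^4*3^1*7^1*17^1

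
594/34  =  297/17 = 17.47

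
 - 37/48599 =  - 37/48599 = - 0.00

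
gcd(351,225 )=9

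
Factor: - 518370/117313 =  - 2^1*3^1* 5^1*7^ ( - 1)*37^1*467^1*16759^( - 1)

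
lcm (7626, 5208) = 213528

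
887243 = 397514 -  - 489729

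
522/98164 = 261/49082 = 0.01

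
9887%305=127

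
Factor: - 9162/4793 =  - 2^1*3^2*509^1*4793^(-1) 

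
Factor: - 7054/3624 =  -2^(  -  2 )*3^( - 1 ) * 151^(-1 )*3527^1 = -3527/1812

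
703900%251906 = 200088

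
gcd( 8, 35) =1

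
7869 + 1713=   9582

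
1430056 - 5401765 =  - 3971709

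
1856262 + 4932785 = 6789047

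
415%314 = 101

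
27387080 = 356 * 76930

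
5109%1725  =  1659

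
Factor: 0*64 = 0^1 = 0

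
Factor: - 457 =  - 457^1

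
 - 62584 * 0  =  0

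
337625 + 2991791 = 3329416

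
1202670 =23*52290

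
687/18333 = 229/6111=0.04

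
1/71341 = 1/71341 = 0.00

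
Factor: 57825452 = 2^2 * 3433^1*4211^1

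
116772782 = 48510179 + 68262603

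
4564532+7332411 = 11896943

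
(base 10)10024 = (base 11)7593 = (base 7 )41140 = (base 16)2728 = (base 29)bqj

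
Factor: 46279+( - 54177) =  - 2^1*11^1*359^1 = - 7898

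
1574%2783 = 1574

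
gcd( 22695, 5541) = 3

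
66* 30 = 1980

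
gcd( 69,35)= 1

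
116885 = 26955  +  89930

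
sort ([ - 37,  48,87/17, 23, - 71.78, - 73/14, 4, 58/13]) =[ - 71.78, -37,- 73/14,4,  58/13, 87/17,23,48 ]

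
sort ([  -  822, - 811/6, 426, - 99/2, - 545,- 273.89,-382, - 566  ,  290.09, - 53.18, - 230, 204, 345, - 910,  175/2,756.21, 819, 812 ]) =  [ - 910, - 822, - 566, - 545, - 382,-273.89, - 230, - 811/6, - 53.18, - 99/2,175/2, 204, 290.09, 345,426, 756.21, 812,819 ] 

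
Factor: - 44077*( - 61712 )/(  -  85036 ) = - 2^2*11^1*19^1*29^1 * 3037^( - 1) * 4007^1 = - 97145708/3037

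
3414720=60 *56912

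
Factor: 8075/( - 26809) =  - 5^2*83^( - 1) = - 25/83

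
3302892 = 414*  7978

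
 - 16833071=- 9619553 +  - 7213518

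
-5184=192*(  -  27)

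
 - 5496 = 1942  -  7438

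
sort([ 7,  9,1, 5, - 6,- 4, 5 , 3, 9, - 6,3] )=[-6, - 6,  -  4, 1, 3,3, 5, 5,  7,  9,9 ] 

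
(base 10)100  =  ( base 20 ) 50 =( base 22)4c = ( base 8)144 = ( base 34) 2w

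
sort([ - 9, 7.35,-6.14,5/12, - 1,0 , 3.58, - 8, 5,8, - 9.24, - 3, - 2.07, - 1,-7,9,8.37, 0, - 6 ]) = [ - 9.24, - 9, - 8, - 7, - 6.14,-6,  -  3, - 2.07, - 1,  -  1  ,  0,0,5/12,  3.58,  5, 7.35,8,8.37,9 ]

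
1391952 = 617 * 2256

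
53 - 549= -496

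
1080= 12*90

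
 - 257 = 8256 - 8513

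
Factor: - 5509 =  - 7^1*787^1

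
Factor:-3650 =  - 2^1 * 5^2*73^1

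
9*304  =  2736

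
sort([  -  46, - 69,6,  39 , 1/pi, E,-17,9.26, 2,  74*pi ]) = [- 69,  -  46, - 17, 1/pi, 2, E, 6, 9.26,39 , 74*pi ] 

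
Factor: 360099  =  3^3*13337^1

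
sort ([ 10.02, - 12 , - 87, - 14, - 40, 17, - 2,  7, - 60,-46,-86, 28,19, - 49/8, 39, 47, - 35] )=[ - 87, - 86, - 60, - 46,-40,-35, - 14, - 12 , - 49/8, - 2,7,10.02,  17,  19, 28, 39, 47 ]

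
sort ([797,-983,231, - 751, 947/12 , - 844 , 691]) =[-983, - 844, - 751, 947/12,231,691, 797]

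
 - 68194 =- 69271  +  1077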